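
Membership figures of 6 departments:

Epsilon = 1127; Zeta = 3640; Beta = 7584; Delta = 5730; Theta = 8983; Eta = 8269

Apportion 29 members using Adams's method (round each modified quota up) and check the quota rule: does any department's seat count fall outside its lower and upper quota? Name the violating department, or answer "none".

none

Standard quotas: Epsilon 0.925, Zeta 2.988, Beta 6.225, Delta 4.703, Theta 7.373, Eta 6.787.
Adams allocation: Epsilon 1, Zeta 3, Beta 6, Delta 5, Theta 7, Eta 7.
Every allocation lies between the lower and upper quota.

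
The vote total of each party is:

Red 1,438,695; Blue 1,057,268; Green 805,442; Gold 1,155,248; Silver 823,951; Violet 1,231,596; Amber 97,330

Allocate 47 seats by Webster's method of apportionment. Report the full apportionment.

Standard divisor 6609530/47 ≈ 140628.298; standard quotas: Red 10.230, Blue 7.518, Green 5.727, Gold 8.215, Silver 5.859, Violet 8.758, Amber 0.692.
Rounding to the nearest integer gives 10, 8, 6, 8, 6, 9, 1 = 48 seats, so the divisor must be adjusted.
With modified divisor 142900: modified quotas Red 10.068, Blue 7.399, Green 5.636, Gold 8.084, Silver 5.766, Violet 8.619, Amber 0.681.
Rounding to the nearest integer: Red 10, Blue 7, Green 6, Gold 8, Silver 6, Violet 9, Amber 1 (total 47).

Red=10; Blue=7; Green=6; Gold=8; Silver=6; Violet=9; Amber=1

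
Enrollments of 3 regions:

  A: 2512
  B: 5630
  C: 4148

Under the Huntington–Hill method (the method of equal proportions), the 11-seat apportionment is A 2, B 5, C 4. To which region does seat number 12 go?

B

Priority for the next seat is population ÷ (√(s·(s+1))).
Priorities: A 1025.520, B 1027.893, C 927.521.
Highest priority: B.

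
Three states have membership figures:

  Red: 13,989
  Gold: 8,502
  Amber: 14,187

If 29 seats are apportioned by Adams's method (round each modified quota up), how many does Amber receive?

Standard divisor 36678/29 ≈ 1264.759; standard quotas: Red 11.061, Gold 6.722, Amber 11.217.
Rounding up gives 12, 7, 12 = 31 seats, so the divisor must be adjusted.
With modified divisor 1300: modified quotas Red 10.761, Gold 6.540, Amber 10.913.
Rounding up: Red 11, Gold 7, Amber 11 (total 29).
Amber receives 11.

11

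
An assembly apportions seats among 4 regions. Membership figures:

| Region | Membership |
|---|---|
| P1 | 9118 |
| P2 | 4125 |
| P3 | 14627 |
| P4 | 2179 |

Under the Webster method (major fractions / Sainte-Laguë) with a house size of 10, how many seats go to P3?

Standard divisor 30049/10 ≈ 3004.9; standard quotas: P1 3.034, P2 1.373, P3 4.868, P4 0.725.
Rounding to the nearest integer gives P1 3, P2 1, P3 5, P4 1 — total 10, matching the house size, so no adjustment is needed.
P3 receives 5.

5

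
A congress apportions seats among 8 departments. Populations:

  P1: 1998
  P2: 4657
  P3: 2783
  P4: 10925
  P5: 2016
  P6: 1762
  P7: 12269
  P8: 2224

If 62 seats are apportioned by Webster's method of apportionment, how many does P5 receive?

3

Standard divisor 38634/62 ≈ 623.129; standard quotas: P1 3.206, P2 7.474, P3 4.466, P4 17.532, P5 3.235, P6 2.828, P7 19.689, P8 3.569.
Rounding to the nearest integer gives P1 3, P2 7, P3 4, P4 18, P5 3, P6 3, P7 20, P8 4 — total 62, matching the house size, so no adjustment is needed.
P5 receives 3.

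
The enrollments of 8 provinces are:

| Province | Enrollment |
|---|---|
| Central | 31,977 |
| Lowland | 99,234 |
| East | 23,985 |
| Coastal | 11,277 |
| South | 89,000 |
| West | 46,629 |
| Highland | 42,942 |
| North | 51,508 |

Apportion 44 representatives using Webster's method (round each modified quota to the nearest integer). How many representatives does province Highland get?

5

Standard divisor 396552/44 ≈ 9012.545; standard quotas: Central 3.548, Lowland 11.011, East 2.661, Coastal 1.251, South 9.875, West 5.174, Highland 4.765, North 5.715.
Rounding to the nearest integer gives 4, 11, 3, 1, 10, 5, 5, 6 = 45 seats, so the divisor must be adjusted.
With modified divisor 9300: modified quotas Central 3.438, Lowland 10.670, East 2.579, Coastal 1.213, South 9.570, West 5.014, Highland 4.617, North 5.538.
Rounding to the nearest integer: Central 3, Lowland 11, East 3, Coastal 1, South 10, West 5, Highland 5, North 6 (total 44).
Highland receives 5.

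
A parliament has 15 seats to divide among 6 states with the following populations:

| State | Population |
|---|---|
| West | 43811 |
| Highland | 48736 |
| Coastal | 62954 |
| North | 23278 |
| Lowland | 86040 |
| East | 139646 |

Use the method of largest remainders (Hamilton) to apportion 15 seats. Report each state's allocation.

Total 404465; standard divisor 404465/15 ≈ 26964.333.
Standard quotas: West 1.6248, Highland 1.8074, Coastal 2.3347, North 0.8633, Lowland 3.1909, East 5.1789.
Lower quotas: West 1, Highland 1, Coastal 2, North 0, Lowland 3, East 5 (sum 12, leaving 3 seats).
Remainders in descending order: North 0.8633, Highland 0.8074, West 0.6248, Coastal 0.3347, Lowland 0.1909, East 0.1789.
Largest remainders: North, Highland, West receive the extra seats.

West: 2; Highland: 2; Coastal: 2; North: 1; Lowland: 3; East: 5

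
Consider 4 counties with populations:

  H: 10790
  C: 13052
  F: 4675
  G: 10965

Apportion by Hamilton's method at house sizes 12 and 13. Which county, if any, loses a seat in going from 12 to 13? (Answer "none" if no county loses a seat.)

At 12 seats: H 3, C 4, F 2, G 3.
At 13 seats: H 4, C 4, F 1, G 4.
F drops from 2 to 1.

F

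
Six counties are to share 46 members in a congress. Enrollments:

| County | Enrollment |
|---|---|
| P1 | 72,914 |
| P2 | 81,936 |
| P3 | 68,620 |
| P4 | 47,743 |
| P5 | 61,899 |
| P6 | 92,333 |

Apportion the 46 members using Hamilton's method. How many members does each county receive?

Total 425445; standard divisor 425445/46 ≈ 9248.804.
Standard quotas: P1 7.8836, P2 8.8591, P3 7.4193, P4 5.1621, P5 6.6926, P6 9.9832.
Lower quotas: P1 7, P2 8, P3 7, P4 5, P5 6, P6 9 (sum 42, leaving 4 seats).
Remainders in descending order: P6 0.9832, P1 0.8836, P2 0.8591, P5 0.6926, P3 0.4193, P4 0.1621.
The surplus seats go to P6, P1, P2, P5.

P1: 8, P2: 9, P3: 7, P4: 5, P5: 7, P6: 10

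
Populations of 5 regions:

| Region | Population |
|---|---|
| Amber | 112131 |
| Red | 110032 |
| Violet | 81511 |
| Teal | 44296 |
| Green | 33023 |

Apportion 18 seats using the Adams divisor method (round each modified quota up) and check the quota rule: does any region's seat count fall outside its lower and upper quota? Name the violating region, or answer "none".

none

Standard quotas: Amber 5.298, Red 5.198, Violet 3.851, Teal 2.093, Green 1.560.
Adams allocation: Amber 5, Red 5, Violet 4, Teal 2, Green 2.
Every allocation lies between the lower and upper quota.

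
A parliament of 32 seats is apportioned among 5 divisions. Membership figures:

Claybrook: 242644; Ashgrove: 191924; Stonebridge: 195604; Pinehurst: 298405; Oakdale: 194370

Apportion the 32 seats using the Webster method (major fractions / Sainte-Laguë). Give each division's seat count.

Standard divisor 1122947/32 ≈ 35092.094; standard quotas: Claybrook 6.914, Ashgrove 5.469, Stonebridge 5.574, Pinehurst 8.503, Oakdale 5.539.
Rounding to the nearest integer gives 7, 5, 6, 9, 6 = 33 seats, so the divisor must be adjusted.
With modified divisor 35200: modified quotas Claybrook 6.893, Ashgrove 5.452, Stonebridge 5.557, Pinehurst 8.477, Oakdale 5.522.
Rounding to the nearest integer: Claybrook 7, Ashgrove 5, Stonebridge 6, Pinehurst 8, Oakdale 6 (total 32).

Claybrook: 7; Ashgrove: 5; Stonebridge: 6; Pinehurst: 8; Oakdale: 6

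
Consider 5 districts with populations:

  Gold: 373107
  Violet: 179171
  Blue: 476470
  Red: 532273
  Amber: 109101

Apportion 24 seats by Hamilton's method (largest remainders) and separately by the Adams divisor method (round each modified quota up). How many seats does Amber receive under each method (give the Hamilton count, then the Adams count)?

Hamilton: Gold 5, Violet 3, Blue 7, Red 8, Amber 1.
Adams: Gold 5, Violet 3, Blue 7, Red 7, Amber 2.
Amber gets 1 under Hamilton and 2 under Adams.

1 and 2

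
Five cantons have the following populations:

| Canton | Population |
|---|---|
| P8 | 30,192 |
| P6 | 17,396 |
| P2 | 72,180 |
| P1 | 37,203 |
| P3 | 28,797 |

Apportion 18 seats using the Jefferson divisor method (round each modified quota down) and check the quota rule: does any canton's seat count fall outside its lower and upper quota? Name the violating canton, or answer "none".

none

Standard quotas: P8 2.925, P6 1.686, P2 6.994, P1 3.605, P3 2.790.
Jefferson allocation: P8 3, P6 1, P2 7, P1 4, P3 3.
Every allocation lies between the lower and upper quota.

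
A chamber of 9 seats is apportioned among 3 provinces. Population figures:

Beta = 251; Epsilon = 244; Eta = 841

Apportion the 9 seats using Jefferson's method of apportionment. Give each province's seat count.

Beta 2; Epsilon 1; Eta 6

Standard divisor 1336/9 ≈ 148.444; standard quotas: Beta 1.691, Epsilon 1.644, Eta 5.665.
Rounding down gives 1, 1, 5 = 7 seats, so the divisor must be adjusted.
With modified divisor 124: modified quotas Beta 2.024, Epsilon 1.968, Eta 6.782.
Rounding down: Beta 2, Epsilon 1, Eta 6 (total 9).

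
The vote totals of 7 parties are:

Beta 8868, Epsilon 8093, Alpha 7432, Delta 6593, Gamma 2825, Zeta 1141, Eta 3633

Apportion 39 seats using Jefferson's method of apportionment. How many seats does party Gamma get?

3

Standard divisor 38585/39 ≈ 989.359; standard quotas: Beta 8.963, Epsilon 8.180, Alpha 7.512, Delta 6.664, Gamma 2.855, Zeta 1.153, Eta 3.672.
Rounding down gives 8, 8, 7, 6, 2, 1, 3 = 35 seats, so the divisor must be adjusted.
With modified divisor 920: modified quotas Beta 9.639, Epsilon 8.797, Alpha 8.078, Delta 7.166, Gamma 3.071, Zeta 1.240, Eta 3.949.
Rounding down: Beta 9, Epsilon 8, Alpha 8, Delta 7, Gamma 3, Zeta 1, Eta 3 (total 39).
Gamma receives 3.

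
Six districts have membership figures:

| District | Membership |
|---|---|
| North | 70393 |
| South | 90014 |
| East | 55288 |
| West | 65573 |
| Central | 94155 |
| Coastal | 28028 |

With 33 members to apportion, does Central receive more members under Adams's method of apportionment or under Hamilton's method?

Adams: North 6, South 7, East 5, West 5, Central 7, Coastal 3.
Hamilton: North 6, South 7, East 5, West 5, Central 8, Coastal 2.
Central gets 7 under Adams and 8 under Hamilton.

Hamilton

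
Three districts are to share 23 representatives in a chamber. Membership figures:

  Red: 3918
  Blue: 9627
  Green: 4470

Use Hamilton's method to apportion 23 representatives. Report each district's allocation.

Standard divisor: 18015 ÷ 23 ≈ 783.261.
Standard quotas: Red 5.0022, Blue 12.2909, Green 5.7069.
Lower quotas: Red 5, Blue 12, Green 5 (sum 22, leaving 1 seat).
Remainders in descending order: Green 0.7069, Blue 0.2909, Red 0.0022.
Largest remainder: Green receives the extra seat.

Red 5; Blue 12; Green 6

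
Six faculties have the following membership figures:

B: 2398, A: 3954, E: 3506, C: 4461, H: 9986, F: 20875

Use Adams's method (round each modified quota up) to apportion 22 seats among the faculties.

Standard divisor 45180/22 ≈ 2053.636; standard quotas: B 1.168, A 1.925, E 1.707, C 2.172, H 4.863, F 10.165.
Rounding up gives 2, 2, 2, 3, 5, 11 = 25 seats, so the divisor must be adjusted.
With modified divisor 2343.01: modified quotas B 1.023, A 1.688, E 1.496, C 1.904, H 4.262, F 8.909.
Rounding up: B 2, A 2, E 2, C 2, H 5, F 9 (total 22).

B: 2, A: 2, E: 2, C: 2, H: 5, F: 9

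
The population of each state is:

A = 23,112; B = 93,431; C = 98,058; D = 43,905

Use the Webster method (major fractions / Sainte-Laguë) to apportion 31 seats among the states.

A=3, B=11, C=12, D=5

Standard divisor 258506/31 ≈ 8338.903; standard quotas: A 2.772, B 11.204, C 11.759, D 5.265.
Rounding to the nearest integer gives A 3, B 11, C 12, D 5 — total 31, matching the house size, so no adjustment is needed.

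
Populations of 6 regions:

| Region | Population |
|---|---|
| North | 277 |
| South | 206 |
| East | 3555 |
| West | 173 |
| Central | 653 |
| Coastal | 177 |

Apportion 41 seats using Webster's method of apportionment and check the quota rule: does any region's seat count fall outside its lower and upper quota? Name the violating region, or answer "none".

East

Standard quotas: North 2.253, South 1.675, East 28.914, West 1.407, Central 5.311, Coastal 1.440.
Webster allocation: North 2, South 2, East 30, West 1, Central 5, Coastal 1.
East has quota 28.914 (lower 28, upper 29) but receives 30 — outside the quota interval.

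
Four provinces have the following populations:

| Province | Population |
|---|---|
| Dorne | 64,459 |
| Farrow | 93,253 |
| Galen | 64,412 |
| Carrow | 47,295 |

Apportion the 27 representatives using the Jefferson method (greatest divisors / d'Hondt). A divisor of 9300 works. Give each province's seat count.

With modified divisor 9300: modified quotas Dorne 6.931, Farrow 10.027, Galen 6.926, Carrow 5.085.
Rounding down: Dorne 6, Farrow 10, Galen 6, Carrow 5 (total 27).

Dorne=6; Farrow=10; Galen=6; Carrow=5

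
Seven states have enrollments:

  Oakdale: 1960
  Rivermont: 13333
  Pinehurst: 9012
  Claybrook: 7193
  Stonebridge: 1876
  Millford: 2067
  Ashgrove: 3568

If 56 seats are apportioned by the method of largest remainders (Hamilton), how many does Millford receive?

3

Total 39009; standard divisor 39009/56 ≈ 696.589.
Standard quotas: Oakdale 2.8137, Rivermont 19.1404, Pinehurst 12.9373, Claybrook 10.3260, Stonebridge 2.6931, Millford 2.9673, Ashgrove 5.1221.
Lower quotas: Oakdale 2, Rivermont 19, Pinehurst 12, Claybrook 10, Stonebridge 2, Millford 2, Ashgrove 5 (sum 52, leaving 4 seats).
Remainders in descending order: Millford 0.9673, Pinehurst 0.9373, Oakdale 0.8137, Stonebridge 0.6931, Claybrook 0.3260, Rivermont 0.1404, Ashgrove 0.1221.
The surplus seats go to Millford, Pinehurst, Oakdale, Stonebridge.
Millford receives 3.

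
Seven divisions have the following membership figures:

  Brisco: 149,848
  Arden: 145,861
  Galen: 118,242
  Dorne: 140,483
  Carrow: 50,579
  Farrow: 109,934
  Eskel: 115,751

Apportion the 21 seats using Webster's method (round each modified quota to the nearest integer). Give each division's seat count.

Standard divisor 830698/21 ≈ 39557.048; standard quotas: Brisco 3.788, Arden 3.687, Galen 2.989, Dorne 3.551, Carrow 1.279, Farrow 2.779, Eskel 2.926.
Rounding to the nearest integer gives 4, 4, 3, 4, 1, 3, 3 = 22 seats, so the divisor must be adjusted.
With modified divisor 40900: modified quotas Brisco 3.664, Arden 3.566, Galen 2.891, Dorne 3.435, Carrow 1.237, Farrow 2.688, Eskel 2.830.
Rounding to the nearest integer: Brisco 4, Arden 4, Galen 3, Dorne 3, Carrow 1, Farrow 3, Eskel 3 (total 21).

Brisco 4; Arden 4; Galen 3; Dorne 3; Carrow 1; Farrow 3; Eskel 3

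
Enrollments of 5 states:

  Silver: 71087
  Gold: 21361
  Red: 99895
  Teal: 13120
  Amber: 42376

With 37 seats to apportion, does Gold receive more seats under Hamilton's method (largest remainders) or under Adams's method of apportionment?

Hamilton: Silver 11, Gold 3, Red 15, Teal 2, Amber 6.
Adams: Silver 10, Gold 4, Red 15, Teal 2, Amber 6.
Gold gets 3 under Hamilton and 4 under Adams.

Adams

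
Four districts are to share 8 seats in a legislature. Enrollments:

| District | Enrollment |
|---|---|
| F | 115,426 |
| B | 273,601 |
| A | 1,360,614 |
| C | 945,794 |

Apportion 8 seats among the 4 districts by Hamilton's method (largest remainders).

Total 2695435; standard divisor 2695435/8 ≈ 336929.375.
Standard quotas: F 0.3426, B 0.8120, A 4.0383, C 2.8071.
Lower quotas: F 0, B 0, A 4, C 2 (sum 6, leaving 2 seats).
Remainders in descending order: B 0.8120, C 0.8071, F 0.3426, A 0.0383.
Largest remainders: B, C receive the extra seats.

F 0, B 1, A 4, C 3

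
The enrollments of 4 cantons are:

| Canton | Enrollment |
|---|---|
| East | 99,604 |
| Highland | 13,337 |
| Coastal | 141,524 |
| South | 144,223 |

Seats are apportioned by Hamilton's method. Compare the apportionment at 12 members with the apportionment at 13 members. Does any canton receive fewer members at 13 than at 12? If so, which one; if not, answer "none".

At 12 seats: East 3, Highland 1, Coastal 4, South 4.
At 13 seats: East 3, Highland 0, Coastal 5, South 5.
Highland drops from 1 to 0.

Highland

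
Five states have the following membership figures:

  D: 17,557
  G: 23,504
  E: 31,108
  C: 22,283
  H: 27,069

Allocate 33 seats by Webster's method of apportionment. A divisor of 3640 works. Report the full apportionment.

D: 5; G: 6; E: 9; C: 6; H: 7

With modified divisor 3640: modified quotas D 4.823, G 6.457, E 8.546, C 6.122, H 7.437.
Rounding to the nearest integer: D 5, G 6, E 9, C 6, H 7 (total 33).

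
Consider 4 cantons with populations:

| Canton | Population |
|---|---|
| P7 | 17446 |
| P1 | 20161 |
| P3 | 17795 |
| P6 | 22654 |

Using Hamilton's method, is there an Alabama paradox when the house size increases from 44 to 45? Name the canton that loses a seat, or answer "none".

At 44 seats: P7 10, P1 11, P3 10, P6 13.
At 45 seats: P7 10, P1 12, P3 10, P6 13.
No canton's allocation decreased.

none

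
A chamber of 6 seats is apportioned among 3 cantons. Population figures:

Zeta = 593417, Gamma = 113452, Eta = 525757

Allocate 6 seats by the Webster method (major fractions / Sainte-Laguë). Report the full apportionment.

Standard divisor 1232626/6 ≈ 205437.667; standard quotas: Zeta 2.889, Gamma 0.552, Eta 2.559.
Rounding to the nearest integer gives 3, 1, 3 = 7 seats, so the divisor must be adjusted.
With modified divisor 215283: modified quotas Zeta 2.756, Gamma 0.527, Eta 2.442.
Rounding to the nearest integer: Zeta 3, Gamma 1, Eta 2 (total 6).

Zeta 3, Gamma 1, Eta 2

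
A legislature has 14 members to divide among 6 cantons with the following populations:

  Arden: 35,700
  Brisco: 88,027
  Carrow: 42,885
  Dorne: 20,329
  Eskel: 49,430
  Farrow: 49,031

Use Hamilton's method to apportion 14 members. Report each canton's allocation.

Arden 2, Brisco 4, Carrow 2, Dorne 1, Eskel 3, Farrow 2

Total 285402; standard divisor 285402/14 ≈ 20385.857.
Standard quotas: Arden 1.7512, Brisco 4.3180, Carrow 2.1037, Dorne 0.9972, Eskel 2.4247, Farrow 2.4051.
Lower quotas: Arden 1, Brisco 4, Carrow 2, Dorne 0, Eskel 2, Farrow 2 (sum 11, leaving 3 seats).
Remainders in descending order: Dorne 0.9972, Arden 0.7512, Eskel 0.4247, Farrow 0.4051, Brisco 0.3180, Carrow 0.1037.
The surplus seats go to Dorne, Arden, Eskel.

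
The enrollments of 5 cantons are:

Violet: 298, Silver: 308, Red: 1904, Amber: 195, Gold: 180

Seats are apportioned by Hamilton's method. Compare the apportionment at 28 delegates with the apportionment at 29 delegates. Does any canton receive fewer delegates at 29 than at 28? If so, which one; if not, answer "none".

none

At 28 seats: Violet 3, Silver 3, Red 18, Amber 2, Gold 2.
At 29 seats: Violet 3, Silver 3, Red 19, Amber 2, Gold 2.
No canton's allocation decreased.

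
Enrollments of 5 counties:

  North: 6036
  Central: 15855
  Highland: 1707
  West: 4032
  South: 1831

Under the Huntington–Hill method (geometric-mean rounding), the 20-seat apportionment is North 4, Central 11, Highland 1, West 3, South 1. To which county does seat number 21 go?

Central

Priority for the next seat is population ÷ (√(s·(s+1))).
Priorities: North 1349.691, Central 1380.001, Highland 1207.031, West 1163.938, South 1294.713.
Highest priority: Central.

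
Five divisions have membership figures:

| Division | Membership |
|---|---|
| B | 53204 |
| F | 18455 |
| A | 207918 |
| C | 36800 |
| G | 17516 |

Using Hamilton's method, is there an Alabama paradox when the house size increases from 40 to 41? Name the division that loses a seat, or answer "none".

C

At 40 seats: B 6, F 2, A 25, C 5, G 2.
At 41 seats: B 7, F 2, A 26, C 4, G 2.
C drops from 5 to 4.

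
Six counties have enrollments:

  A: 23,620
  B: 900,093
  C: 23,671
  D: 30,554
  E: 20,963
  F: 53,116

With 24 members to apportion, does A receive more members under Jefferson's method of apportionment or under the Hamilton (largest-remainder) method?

Jefferson: A 0, B 23, C 0, D 0, E 0, F 1.
Hamilton: A 1, B 20, C 1, D 1, E 0, F 1.
A gets 0 under Jefferson and 1 under Hamilton.

Hamilton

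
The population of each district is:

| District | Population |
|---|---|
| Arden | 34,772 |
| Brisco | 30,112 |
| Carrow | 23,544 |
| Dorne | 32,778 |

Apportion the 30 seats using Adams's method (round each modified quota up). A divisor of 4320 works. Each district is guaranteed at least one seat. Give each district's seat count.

With modified divisor 4320: modified quotas Arden 8.049, Brisco 6.970, Carrow 5.450, Dorne 7.588.
Rounding up: Arden 9, Brisco 7, Carrow 6, Dorne 8 (total 30).

Arden 9, Brisco 7, Carrow 6, Dorne 8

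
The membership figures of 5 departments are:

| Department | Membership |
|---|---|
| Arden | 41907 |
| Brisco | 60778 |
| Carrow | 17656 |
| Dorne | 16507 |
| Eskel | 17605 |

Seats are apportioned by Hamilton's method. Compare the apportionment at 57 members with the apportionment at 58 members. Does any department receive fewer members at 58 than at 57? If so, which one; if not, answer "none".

Eskel

At 57 seats: Arden 15, Brisco 22, Carrow 7, Dorne 6, Eskel 7.
At 58 seats: Arden 16, Brisco 23, Carrow 7, Dorne 6, Eskel 6.
Eskel drops from 7 to 6.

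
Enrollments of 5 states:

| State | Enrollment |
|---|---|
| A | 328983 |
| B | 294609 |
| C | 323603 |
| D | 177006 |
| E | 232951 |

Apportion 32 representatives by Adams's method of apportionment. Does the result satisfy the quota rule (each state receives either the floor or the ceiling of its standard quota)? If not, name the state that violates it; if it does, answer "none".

none

Standard quotas: A 7.757, B 6.947, C 7.630, D 4.174, E 5.493.
Adams allocation: A 8, B 7, C 7, D 4, E 6.
Every allocation lies between the lower and upper quota.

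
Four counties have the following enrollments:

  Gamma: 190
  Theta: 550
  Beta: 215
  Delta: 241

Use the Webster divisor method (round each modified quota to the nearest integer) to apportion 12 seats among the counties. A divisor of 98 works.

Gamma 2, Theta 6, Beta 2, Delta 2

With modified divisor 98: modified quotas Gamma 1.939, Theta 5.612, Beta 2.194, Delta 2.459.
Rounding to the nearest integer: Gamma 2, Theta 6, Beta 2, Delta 2 (total 12).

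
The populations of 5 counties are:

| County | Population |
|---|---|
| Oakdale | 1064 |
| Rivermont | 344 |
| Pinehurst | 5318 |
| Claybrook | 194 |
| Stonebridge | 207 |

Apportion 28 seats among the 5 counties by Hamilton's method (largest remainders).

The standard divisor is 7127/28 ≈ 254.536.
Standard quotas: Oakdale 4.1802, Rivermont 1.3515, Pinehurst 20.8929, Claybrook 0.7622, Stonebridge 0.8132.
Lower quotas: Oakdale 4, Rivermont 1, Pinehurst 20, Claybrook 0, Stonebridge 0 (sum 25, leaving 3 seats).
Remainders in descending order: Pinehurst 0.8929, Stonebridge 0.8132, Claybrook 0.7622, Rivermont 0.3515, Oakdale 0.1802.
The surplus seats go to Pinehurst, Stonebridge, Claybrook.

Oakdale: 4, Rivermont: 1, Pinehurst: 21, Claybrook: 1, Stonebridge: 1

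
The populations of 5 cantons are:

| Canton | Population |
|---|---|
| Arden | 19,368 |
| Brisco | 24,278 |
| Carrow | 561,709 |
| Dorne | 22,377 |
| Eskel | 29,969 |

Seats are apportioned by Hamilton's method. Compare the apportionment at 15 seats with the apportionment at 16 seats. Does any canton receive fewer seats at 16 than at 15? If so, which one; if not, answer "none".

At 15 seats: Arden 0, Brisco 1, Carrow 13, Dorne 0, Eskel 1.
At 16 seats: Arden 0, Brisco 1, Carrow 14, Dorne 0, Eskel 1.
No canton's allocation decreased.

none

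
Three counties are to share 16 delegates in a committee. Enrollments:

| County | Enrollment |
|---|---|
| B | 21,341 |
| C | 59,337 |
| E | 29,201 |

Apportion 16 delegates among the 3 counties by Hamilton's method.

Standard divisor: 109879 ÷ 16 ≈ 6867.438.
Standard quotas: B 3.1076, C 8.6403, E 4.2521.
Lower quotas: B 3, C 8, E 4 (sum 15, leaving 1 seat).
Remainders in descending order: C 0.6403, E 0.2521, B 0.1076.
The surplus seat goes to C.

B: 3; C: 9; E: 4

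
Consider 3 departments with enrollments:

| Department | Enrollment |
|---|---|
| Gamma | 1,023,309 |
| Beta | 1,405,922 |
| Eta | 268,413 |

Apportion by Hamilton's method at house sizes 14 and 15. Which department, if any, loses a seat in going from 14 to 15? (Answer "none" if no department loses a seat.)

Eta

At 14 seats: Gamma 5, Beta 7, Eta 2.
At 15 seats: Gamma 6, Beta 8, Eta 1.
Eta drops from 2 to 1.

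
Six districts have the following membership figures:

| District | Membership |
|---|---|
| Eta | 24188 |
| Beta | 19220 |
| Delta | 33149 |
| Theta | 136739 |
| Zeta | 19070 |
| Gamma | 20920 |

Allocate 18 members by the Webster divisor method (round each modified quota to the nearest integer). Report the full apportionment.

Standard divisor 253286/18 ≈ 14071.444; standard quotas: Eta 1.719, Beta 1.366, Delta 2.356, Theta 9.717, Zeta 1.355, Gamma 1.487.
Rounding to the nearest integer gives 2, 1, 2, 10, 1, 1 = 17 seats, so the divisor must be adjusted.
With modified divisor 13600: modified quotas Eta 1.779, Beta 1.413, Delta 2.437, Theta 10.054, Zeta 1.402, Gamma 1.538.
Rounding to the nearest integer: Eta 2, Beta 1, Delta 2, Theta 10, Zeta 1, Gamma 2 (total 18).

Eta 2, Beta 1, Delta 2, Theta 10, Zeta 1, Gamma 2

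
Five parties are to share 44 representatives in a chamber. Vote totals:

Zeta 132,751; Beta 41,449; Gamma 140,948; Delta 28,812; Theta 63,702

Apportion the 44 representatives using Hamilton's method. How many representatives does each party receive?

Zeta 14; Beta 5; Gamma 15; Delta 3; Theta 7

The standard divisor is 407662/44 ≈ 9265.045.
Standard quotas: Zeta 14.3282, Beta 4.4737, Gamma 15.2129, Delta 3.1098, Theta 6.8755.
Lower quotas: Zeta 14, Beta 4, Gamma 15, Delta 3, Theta 6 (sum 42, leaving 2 seats).
Remainders in descending order: Theta 0.8755, Beta 0.4737, Zeta 0.3282, Gamma 0.2129, Delta 0.1098.
The surplus seats go to Theta, Beta.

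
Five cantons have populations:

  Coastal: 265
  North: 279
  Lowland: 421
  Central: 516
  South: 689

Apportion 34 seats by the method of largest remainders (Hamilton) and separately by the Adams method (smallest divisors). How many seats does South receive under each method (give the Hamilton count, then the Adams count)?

11 and 10

Hamilton: Coastal 4, North 4, Lowland 7, Central 8, South 11.
Adams: Coastal 4, North 5, Lowland 7, Central 8, South 10.
South gets 11 under Hamilton and 10 under Adams.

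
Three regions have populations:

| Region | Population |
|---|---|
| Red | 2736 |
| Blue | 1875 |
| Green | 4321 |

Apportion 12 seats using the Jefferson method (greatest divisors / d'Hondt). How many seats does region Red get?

4

Standard divisor 8932/12 ≈ 744.333; standard quotas: Red 3.676, Blue 2.519, Green 5.805.
Rounding down gives 3, 2, 5 = 10 seats, so the divisor must be adjusted.
With modified divisor 650: modified quotas Red 4.209, Blue 2.885, Green 6.648.
Rounding down: Red 4, Blue 2, Green 6 (total 12).
Red receives 4.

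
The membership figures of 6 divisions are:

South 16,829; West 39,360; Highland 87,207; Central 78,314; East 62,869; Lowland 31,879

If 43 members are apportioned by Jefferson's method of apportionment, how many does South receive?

2

Standard divisor 316458/43 ≈ 7359.488; standard quotas: South 2.287, West 5.348, Highland 11.850, Central 10.641, East 8.543, Lowland 4.332.
Rounding down gives 2, 5, 11, 10, 8, 4 = 40 seats, so the divisor must be adjusted.
With modified divisor 6800: modified quotas South 2.475, West 5.788, Highland 12.825, Central 11.517, East 9.245, Lowland 4.688.
Rounding down: South 2, West 5, Highland 12, Central 11, East 9, Lowland 4 (total 43).
South receives 2.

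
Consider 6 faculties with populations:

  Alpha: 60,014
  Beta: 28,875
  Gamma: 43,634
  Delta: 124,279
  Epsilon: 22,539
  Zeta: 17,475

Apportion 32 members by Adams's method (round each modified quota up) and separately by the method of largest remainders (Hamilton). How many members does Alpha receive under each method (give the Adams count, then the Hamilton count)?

Adams: Alpha 6, Beta 3, Gamma 5, Delta 13, Epsilon 3, Zeta 2.
Hamilton: Alpha 7, Beta 3, Gamma 5, Delta 13, Epsilon 2, Zeta 2.
Alpha gets 6 under Adams and 7 under Hamilton.

6 and 7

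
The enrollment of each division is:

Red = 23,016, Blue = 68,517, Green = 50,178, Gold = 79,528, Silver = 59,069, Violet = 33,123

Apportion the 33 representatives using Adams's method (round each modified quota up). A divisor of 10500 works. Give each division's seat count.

Red: 3, Blue: 7, Green: 5, Gold: 8, Silver: 6, Violet: 4

With modified divisor 10500: modified quotas Red 2.192, Blue 6.525, Green 4.779, Gold 7.574, Silver 5.626, Violet 3.155.
Rounding up: Red 3, Blue 7, Green 5, Gold 8, Silver 6, Violet 4 (total 33).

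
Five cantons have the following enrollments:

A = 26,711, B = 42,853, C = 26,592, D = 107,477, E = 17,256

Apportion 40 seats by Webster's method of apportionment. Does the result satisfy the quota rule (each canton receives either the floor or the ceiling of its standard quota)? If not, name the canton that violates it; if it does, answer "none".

none

Standard quotas: A 4.837, B 7.760, C 4.815, D 19.463, E 3.125.
Webster allocation: A 5, B 8, C 5, D 19, E 3.
Every allocation lies between the lower and upper quota.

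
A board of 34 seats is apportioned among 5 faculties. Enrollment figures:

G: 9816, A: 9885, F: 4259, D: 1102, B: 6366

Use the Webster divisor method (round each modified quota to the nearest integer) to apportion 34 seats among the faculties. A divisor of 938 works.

G=10; A=11; F=5; D=1; B=7

With modified divisor 938: modified quotas G 10.465, A 10.538, F 4.541, D 1.175, B 6.787.
Rounding to the nearest integer: G 10, A 11, F 5, D 1, B 7 (total 34).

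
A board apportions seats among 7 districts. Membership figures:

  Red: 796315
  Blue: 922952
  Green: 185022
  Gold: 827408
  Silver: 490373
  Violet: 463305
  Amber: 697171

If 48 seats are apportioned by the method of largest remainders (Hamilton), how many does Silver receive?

Total 4382546; standard divisor 4382546/48 ≈ 91303.042.
Standard quotas: Red 8.7217, Blue 10.1087, Green 2.0265, Gold 9.0622, Silver 5.3708, Violet 5.0744, Amber 7.6358.
Lower quotas: Red 8, Blue 10, Green 2, Gold 9, Silver 5, Violet 5, Amber 7 (sum 46, leaving 2 seats).
Remainders in descending order: Red 0.7217, Amber 0.6358, Silver 0.3708, Blue 0.1087, Violet 0.0744, Gold 0.0622, Green 0.0265.
The surplus seats go to Red, Amber.
Silver receives 5.

5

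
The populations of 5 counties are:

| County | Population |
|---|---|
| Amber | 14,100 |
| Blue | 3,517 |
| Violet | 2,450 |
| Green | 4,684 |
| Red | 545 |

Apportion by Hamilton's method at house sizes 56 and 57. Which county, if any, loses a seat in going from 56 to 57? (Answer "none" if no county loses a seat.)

At 56 seats: Amber 31, Blue 8, Violet 6, Green 10, Red 1.
At 57 seats: Amber 32, Blue 8, Violet 5, Green 11, Red 1.
Violet drops from 6 to 5.

Violet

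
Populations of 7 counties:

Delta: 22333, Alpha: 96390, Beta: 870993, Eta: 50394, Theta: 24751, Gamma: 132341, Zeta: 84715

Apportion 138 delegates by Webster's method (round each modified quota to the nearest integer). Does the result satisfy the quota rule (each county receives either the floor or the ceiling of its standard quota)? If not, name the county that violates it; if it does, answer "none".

Beta

Standard quotas: Delta 2.404, Alpha 10.377, Beta 93.764, Eta 5.425, Theta 2.664, Gamma 14.247, Zeta 9.120.
Webster allocation: Delta 2, Alpha 10, Beta 95, Eta 5, Theta 3, Gamma 14, Zeta 9.
Beta has quota 93.764 (lower 93, upper 94) but receives 95 — outside the quota interval.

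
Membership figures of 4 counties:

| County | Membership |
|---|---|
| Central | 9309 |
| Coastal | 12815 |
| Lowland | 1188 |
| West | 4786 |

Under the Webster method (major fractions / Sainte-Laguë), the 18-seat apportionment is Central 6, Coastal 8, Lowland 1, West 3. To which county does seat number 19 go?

Coastal

Priority for the next seat is population ÷ (current seats + 0.5).
Priorities: Central 1432.154, Coastal 1507.647, Lowland 792.000, West 1367.429.
Highest priority: Coastal.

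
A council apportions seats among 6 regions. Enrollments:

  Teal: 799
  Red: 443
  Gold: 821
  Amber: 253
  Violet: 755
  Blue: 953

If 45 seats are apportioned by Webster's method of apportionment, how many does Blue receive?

11

Standard divisor 4024/45 ≈ 89.422; standard quotas: Teal 8.935, Red 4.954, Gold 9.181, Amber 2.829, Violet 8.443, Blue 10.657.
Rounding to the nearest integer gives Teal 9, Red 5, Gold 9, Amber 3, Violet 8, Blue 11 — total 45, matching the house size, so no adjustment is needed.
Blue receives 11.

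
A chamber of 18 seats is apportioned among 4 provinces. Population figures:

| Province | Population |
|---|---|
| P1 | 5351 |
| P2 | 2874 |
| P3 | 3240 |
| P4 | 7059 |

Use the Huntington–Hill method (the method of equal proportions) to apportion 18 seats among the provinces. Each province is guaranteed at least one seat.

P1=5, P2=3, P3=3, P4=7

With divisor 1033: modified quotas P1 5.180, P2 2.782, P3 3.136, P4 6.833.
Geometric-mean thresholds: P1 √(5·6)=5.477, P2 √(2·3)=2.449, P3 √(3·4)=3.464, P4 √(6·7)=6.481.
Each quota rounded against its threshold gives P1 5, P2 3, P3 3, P4 7 (total 18).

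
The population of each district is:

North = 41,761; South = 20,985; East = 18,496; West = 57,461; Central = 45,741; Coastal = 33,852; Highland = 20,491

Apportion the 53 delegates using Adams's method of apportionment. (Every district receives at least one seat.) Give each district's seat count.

Standard divisor 238787/53 ≈ 4505.415; standard quotas: North 9.269, South 4.658, East 4.105, West 12.754, Central 10.152, Coastal 7.514, Highland 4.548.
Rounding up gives 10, 5, 5, 13, 11, 8, 5 = 57 seats, so the divisor must be adjusted.
With modified divisor 4800: modified quotas North 8.700, South 4.372, East 3.853, West 11.971, Central 9.529, Coastal 7.053, Highland 4.269.
Rounding up: North 9, South 5, East 4, West 12, Central 10, Coastal 8, Highland 5 (total 53).

North=9, South=5, East=4, West=12, Central=10, Coastal=8, Highland=5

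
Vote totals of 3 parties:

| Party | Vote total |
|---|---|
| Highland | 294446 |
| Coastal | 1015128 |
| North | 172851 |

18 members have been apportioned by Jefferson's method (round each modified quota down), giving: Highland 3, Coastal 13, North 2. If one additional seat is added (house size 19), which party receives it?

Priority for the next seat is population ÷ (current seats + 1).
Priorities: Highland 73611.500, Coastal 72509.143, North 57617.000.
Highest priority: Highland.

Highland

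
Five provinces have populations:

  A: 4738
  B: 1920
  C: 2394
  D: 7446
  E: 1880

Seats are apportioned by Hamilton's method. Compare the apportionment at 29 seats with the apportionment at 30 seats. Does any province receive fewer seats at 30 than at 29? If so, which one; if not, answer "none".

At 29 seats: A 7, B 3, C 4, D 12, E 3.
At 30 seats: A 8, B 3, C 4, D 12, E 3.
No province's allocation decreased.

none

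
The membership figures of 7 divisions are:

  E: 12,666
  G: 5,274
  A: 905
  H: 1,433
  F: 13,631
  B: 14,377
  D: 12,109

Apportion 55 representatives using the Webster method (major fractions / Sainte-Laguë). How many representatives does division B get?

13

Standard divisor 60395/55 ≈ 1098.091; standard quotas: E 11.535, G 4.803, A 0.824, H 1.305, F 12.413, B 13.093, D 11.027.
Rounding to the nearest integer gives E 12, G 5, A 1, H 1, F 12, B 13, D 11 — total 55, matching the house size, so no adjustment is needed.
B receives 13.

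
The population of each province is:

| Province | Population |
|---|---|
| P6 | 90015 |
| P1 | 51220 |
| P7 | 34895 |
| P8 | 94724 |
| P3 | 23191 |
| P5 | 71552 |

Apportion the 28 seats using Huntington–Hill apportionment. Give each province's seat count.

P6 7, P1 4, P7 3, P8 7, P3 2, P5 5

With divisor 13477: modified quotas P6 6.679, P1 3.801, P7 2.589, P8 7.029, P3 1.721, P5 5.309.
Geometric-mean thresholds: P6 √(6·7)=6.481, P1 √(3·4)=3.464, P7 √(2·3)=2.449, P8 √(7·8)=7.483, P3 √(1·2)=1.414, P5 √(5·6)=5.477.
Each quota rounded against its threshold gives P6 7, P1 4, P7 3, P8 7, P3 2, P5 5 (total 28).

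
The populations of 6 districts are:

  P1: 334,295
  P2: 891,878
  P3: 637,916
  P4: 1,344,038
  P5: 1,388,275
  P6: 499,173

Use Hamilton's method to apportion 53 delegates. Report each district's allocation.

P1: 4, P2: 9, P3: 7, P4: 14, P5: 14, P6: 5

Standard divisor: 5095575 ÷ 53 ≈ 96142.925.
Standard quotas: P1 3.4771, P2 9.2766, P3 6.6351, P4 13.9796, P5 14.4397, P6 5.1920.
Lower quotas: P1 3, P2 9, P3 6, P4 13, P5 14, P6 5 (sum 50, leaving 3 seats).
Remainders in descending order: P4 0.9796, P3 0.6351, P1 0.4771, P5 0.4397, P2 0.2766, P6 0.1920.
The surplus seats go to P4, P3, P1.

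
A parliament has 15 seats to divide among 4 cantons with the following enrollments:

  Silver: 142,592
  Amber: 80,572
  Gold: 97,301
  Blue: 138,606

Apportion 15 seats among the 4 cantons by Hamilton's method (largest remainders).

Silver=5, Amber=3, Gold=3, Blue=4

Total 459071; standard divisor 459071/15 ≈ 30604.733.
Standard quotas: Silver 4.6591, Amber 2.6327, Gold 3.1793, Blue 4.5289.
Lower quotas: Silver 4, Amber 2, Gold 3, Blue 4 (sum 13, leaving 2 seats).
Remainders in descending order: Silver 0.6591, Amber 0.6327, Blue 0.5289, Gold 0.1793.
The surplus seats go to Silver, Amber.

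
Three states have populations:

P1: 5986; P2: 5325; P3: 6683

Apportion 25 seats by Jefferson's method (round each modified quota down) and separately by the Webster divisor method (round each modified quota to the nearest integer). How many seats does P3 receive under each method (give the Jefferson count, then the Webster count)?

Jefferson: P1 8, P2 7, P3 10.
Webster: P1 8, P2 8, P3 9.
P3 gets 10 under Jefferson and 9 under Webster.

10 and 9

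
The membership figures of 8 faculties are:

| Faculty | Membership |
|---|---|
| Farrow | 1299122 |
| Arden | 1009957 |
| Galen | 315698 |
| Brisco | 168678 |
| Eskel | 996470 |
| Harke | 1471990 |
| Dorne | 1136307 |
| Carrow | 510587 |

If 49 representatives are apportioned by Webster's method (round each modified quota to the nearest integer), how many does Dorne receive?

Standard divisor 6908809/49 ≈ 140996.102; standard quotas: Farrow 9.214, Arden 7.163, Galen 2.239, Brisco 1.196, Eskel 7.067, Harke 10.440, Dorne 8.059, Carrow 3.621.
Rounding to the nearest integer gives 9, 7, 2, 1, 7, 10, 8, 4 = 48 seats, so the divisor must be adjusted.
With modified divisor 138500: modified quotas Farrow 9.380, Arden 7.292, Galen 2.279, Brisco 1.218, Eskel 7.195, Harke 10.628, Dorne 8.204, Carrow 3.687.
Rounding to the nearest integer: Farrow 9, Arden 7, Galen 2, Brisco 1, Eskel 7, Harke 11, Dorne 8, Carrow 4 (total 49).
Dorne receives 8.

8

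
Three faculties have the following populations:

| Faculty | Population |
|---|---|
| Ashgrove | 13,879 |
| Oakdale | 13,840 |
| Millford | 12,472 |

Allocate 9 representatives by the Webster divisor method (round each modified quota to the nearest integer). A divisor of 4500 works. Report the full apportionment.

With modified divisor 4500: modified quotas Ashgrove 3.084, Oakdale 3.076, Millford 2.772.
Rounding to the nearest integer: Ashgrove 3, Oakdale 3, Millford 3 (total 9).

Ashgrove: 3, Oakdale: 3, Millford: 3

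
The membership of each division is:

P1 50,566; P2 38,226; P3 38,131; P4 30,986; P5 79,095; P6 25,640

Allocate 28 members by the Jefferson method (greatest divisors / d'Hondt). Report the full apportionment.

P1: 5, P2: 4, P3: 4, P4: 3, P5: 9, P6: 3

Standard divisor 262644/28 ≈ 9380.143; standard quotas: P1 5.391, P2 4.075, P3 4.065, P4 3.303, P5 8.432, P6 2.733.
Rounding down gives 5, 4, 4, 3, 8, 2 = 26 seats, so the divisor must be adjusted.
With modified divisor 8490: modified quotas P1 5.956, P2 4.502, P3 4.491, P4 3.650, P5 9.316, P6 3.020.
Rounding down: P1 5, P2 4, P3 4, P4 3, P5 9, P6 3 (total 28).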